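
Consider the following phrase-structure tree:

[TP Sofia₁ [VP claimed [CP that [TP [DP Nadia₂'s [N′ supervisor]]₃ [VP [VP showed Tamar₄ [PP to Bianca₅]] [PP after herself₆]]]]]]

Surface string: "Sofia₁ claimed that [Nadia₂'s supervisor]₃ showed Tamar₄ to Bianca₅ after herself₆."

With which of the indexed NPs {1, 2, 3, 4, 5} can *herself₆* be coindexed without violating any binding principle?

{3}

*herself* is an anaphor, so Principle A applies: it must be bound in its binding domain.
Binding domain of *herself₆*: the embedded TP, whose subject is [Nadia₂'s supervisor]₃.
*Sofia₁* c-commands the anaphor but is outside its binding domain → cannot satisfy Principle A.
*Nadia₂* does not c-command the anaphor → cannot bind it.
*[Nadia₂'s supervisor]₃* c-commands the anaphor within its binding domain → licit binder.
*Tamar₄* does not c-command the anaphor → cannot bind it.
*Bianca₅* does not c-command the anaphor → cannot bind it.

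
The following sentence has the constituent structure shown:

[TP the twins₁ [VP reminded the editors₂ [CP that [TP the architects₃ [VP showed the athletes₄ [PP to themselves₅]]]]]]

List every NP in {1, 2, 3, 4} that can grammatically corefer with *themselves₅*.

*themselves* is an anaphor, so Principle A applies: it must be bound in its binding domain.
Binding domain of *themselves₅*: the embedded TP, whose subject is the architects₃.
*the twins₁* c-commands the anaphor but is outside its binding domain → cannot satisfy Principle A.
*the editors₂* c-commands the anaphor but is outside its binding domain → cannot satisfy Principle A.
*the architects₃* c-commands the anaphor within its binding domain → licit binder.
*the athletes₄* c-commands the anaphor within its binding domain → licit binder.

{3, 4}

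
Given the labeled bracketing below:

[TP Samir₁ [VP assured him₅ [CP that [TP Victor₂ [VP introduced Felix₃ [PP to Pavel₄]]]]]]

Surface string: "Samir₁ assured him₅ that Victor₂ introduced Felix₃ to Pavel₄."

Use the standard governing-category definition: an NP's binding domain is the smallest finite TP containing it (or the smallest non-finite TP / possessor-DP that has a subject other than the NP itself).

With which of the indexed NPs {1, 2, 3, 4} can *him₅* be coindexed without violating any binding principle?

*him* is a pronoun, so Principle B applies: it must be free in its binding domain.
Binding domain of *him₅*: the matrix TP, whose subject is Samir₁.
*Samir₁* c-commands the pronoun within its binding domain → coindexation would violate Principle B.
*Victor₂*: the pronoun c-commands this R-expression → coindexation would violate Principle C on *Victor₂*.
*Felix₃*: the pronoun c-commands this R-expression → coindexation would violate Principle C on *Felix₃*.
*Pavel₄*: the pronoun c-commands this R-expression → coindexation would violate Principle C on *Pavel₄*.

none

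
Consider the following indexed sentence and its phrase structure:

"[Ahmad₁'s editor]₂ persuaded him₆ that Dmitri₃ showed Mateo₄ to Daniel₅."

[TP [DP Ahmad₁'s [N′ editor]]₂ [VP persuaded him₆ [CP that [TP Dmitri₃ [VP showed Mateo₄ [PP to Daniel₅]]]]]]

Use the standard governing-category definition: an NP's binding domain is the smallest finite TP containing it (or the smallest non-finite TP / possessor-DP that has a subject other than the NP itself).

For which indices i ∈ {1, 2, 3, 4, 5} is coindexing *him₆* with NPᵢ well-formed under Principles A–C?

*him* is a pronoun, so Principle B applies: it must be free in its binding domain.
Binding domain of *him₆*: the matrix TP, whose subject is [Ahmad₁'s editor]₂.
*Ahmad₁* and the pronoun do not c-command one another → neither Principle B nor Principle C is at stake; coindexation permitted.
*[Ahmad₁'s editor]₂* c-commands the pronoun within its binding domain → coindexation would violate Principle B.
*Dmitri₃*: the pronoun c-commands this R-expression → coindexation would violate Principle C on *Dmitri₃*.
*Mateo₄*: the pronoun c-commands this R-expression → coindexation would violate Principle C on *Mateo₄*.
*Daniel₅*: the pronoun c-commands this R-expression → coindexation would violate Principle C on *Daniel₅*.

{1}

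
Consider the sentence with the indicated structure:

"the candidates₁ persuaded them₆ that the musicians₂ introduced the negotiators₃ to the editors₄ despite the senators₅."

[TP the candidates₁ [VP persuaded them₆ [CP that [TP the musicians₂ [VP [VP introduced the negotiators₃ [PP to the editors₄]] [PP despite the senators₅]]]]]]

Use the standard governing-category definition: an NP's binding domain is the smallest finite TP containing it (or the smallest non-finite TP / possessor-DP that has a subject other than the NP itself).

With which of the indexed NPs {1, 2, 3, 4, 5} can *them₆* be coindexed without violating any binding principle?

none

*them* is a pronoun, so Principle B applies: it must be free in its binding domain.
Binding domain of *them₆*: the matrix TP, whose subject is the candidates₁.
*the candidates₁* c-commands the pronoun within its binding domain → coindexation would violate Principle B.
*the musicians₂*: the pronoun c-commands this R-expression → coindexation would violate Principle C on *the musicians₂*.
*the negotiators₃*: the pronoun c-commands this R-expression → coindexation would violate Principle C on *the negotiators₃*.
*the editors₄*: the pronoun c-commands this R-expression → coindexation would violate Principle C on *the editors₄*.
*the senators₅*: the pronoun c-commands this R-expression → coindexation would violate Principle C on *the senators₅*.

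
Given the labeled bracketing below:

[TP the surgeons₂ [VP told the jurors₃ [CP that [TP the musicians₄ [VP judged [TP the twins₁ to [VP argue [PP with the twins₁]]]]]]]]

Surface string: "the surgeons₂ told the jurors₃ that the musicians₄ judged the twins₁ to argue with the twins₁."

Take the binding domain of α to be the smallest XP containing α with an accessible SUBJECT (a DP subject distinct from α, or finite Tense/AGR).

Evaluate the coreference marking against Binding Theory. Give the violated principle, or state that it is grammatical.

The two coindexed NPs are *the twins₁* (the higher occurrence) and *the twins₁* (the lower occurrence).
*the twins₁* (the lower occurrence) is an R-expression. Principle C requires it to be free everywhere.
*the twins₁* (the higher occurrence) c-commands it and carries the same index.
The R-expression is bound → Principle C violation.

Principle C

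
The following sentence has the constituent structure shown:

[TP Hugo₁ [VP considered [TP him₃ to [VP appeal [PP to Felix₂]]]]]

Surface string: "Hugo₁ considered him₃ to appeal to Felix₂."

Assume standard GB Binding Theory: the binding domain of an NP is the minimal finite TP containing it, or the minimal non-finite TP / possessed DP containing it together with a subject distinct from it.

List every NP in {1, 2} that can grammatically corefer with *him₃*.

none

*him* is a pronoun, so Principle B applies: it must be free in its binding domain.
Binding domain of *him₃*: the matrix TP, whose subject is Hugo₁.
*Hugo₁* c-commands the pronoun within its binding domain → coindexation would violate Principle B.
*Felix₂*: the pronoun c-commands this R-expression → coindexation would violate Principle C on *Felix₂*.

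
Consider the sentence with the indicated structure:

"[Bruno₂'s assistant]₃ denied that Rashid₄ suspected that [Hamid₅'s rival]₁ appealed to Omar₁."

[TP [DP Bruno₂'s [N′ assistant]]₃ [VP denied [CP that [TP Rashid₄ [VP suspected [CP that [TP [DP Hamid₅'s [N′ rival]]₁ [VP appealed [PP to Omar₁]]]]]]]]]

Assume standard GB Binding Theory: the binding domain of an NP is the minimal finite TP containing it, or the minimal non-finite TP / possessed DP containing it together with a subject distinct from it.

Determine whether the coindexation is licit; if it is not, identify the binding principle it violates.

The two coindexed NPs are *[Hamid₅'s rival]₁* and *Omar₁*.
*Omar₁* is an R-expression. Principle C requires it to be free everywhere.
*[Hamid₅'s rival]₁* c-commands it and carries the same index.
The R-expression is bound → Principle C violation.

Principle C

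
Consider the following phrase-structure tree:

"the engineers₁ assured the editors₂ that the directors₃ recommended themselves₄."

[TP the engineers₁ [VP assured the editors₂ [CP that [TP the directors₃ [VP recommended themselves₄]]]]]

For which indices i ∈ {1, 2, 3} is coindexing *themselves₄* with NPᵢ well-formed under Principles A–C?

{3}

*themselves* is an anaphor, so Principle A applies: it must be bound in its binding domain.
Binding domain of *themselves₄*: the embedded TP, whose subject is the directors₃.
*the engineers₁* c-commands the anaphor but is outside its binding domain → cannot satisfy Principle A.
*the editors₂* c-commands the anaphor but is outside its binding domain → cannot satisfy Principle A.
*the directors₃* c-commands the anaphor within its binding domain → licit binder.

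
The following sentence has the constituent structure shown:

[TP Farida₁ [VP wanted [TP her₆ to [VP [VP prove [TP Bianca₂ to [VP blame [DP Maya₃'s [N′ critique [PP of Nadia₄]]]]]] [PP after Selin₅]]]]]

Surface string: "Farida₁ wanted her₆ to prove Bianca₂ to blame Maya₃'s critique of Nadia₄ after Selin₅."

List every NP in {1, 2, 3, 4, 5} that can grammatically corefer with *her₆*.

*her* is a pronoun, so Principle B applies: it must be free in its binding domain.
Binding domain of *her₆*: the matrix TP, whose subject is Farida₁.
*Farida₁* c-commands the pronoun within its binding domain → coindexation would violate Principle B.
*Bianca₂*: the pronoun c-commands this R-expression → coindexation would violate Principle C on *Bianca₂*.
*Maya₃*: the pronoun c-commands this R-expression → coindexation would violate Principle C on *Maya₃*.
*Nadia₄*: the pronoun c-commands this R-expression → coindexation would violate Principle C on *Nadia₄*.
*Selin₅*: the pronoun c-commands this R-expression → coindexation would violate Principle C on *Selin₅*.

none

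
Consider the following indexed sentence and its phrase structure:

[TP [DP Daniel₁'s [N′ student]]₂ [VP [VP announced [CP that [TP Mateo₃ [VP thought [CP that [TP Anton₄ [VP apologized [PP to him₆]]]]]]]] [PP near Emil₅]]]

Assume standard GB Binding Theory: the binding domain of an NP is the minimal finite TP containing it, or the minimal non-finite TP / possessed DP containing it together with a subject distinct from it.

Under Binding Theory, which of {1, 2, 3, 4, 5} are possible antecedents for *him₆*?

{1, 2, 3, 5}

*him* is a pronoun, so Principle B applies: it must be free in its binding domain.
Binding domain of *him₆*: the embedded TP, whose subject is Anton₄.
*Daniel₁* and the pronoun do not c-command one another → neither Principle B nor Principle C is at stake; coindexation permitted.
*[Daniel₁'s student]₂* c-commands the pronoun but from outside its binding domain, and is not c-commanded by it → coindexation permitted.
*Mateo₃* c-commands the pronoun but from outside its binding domain, and is not c-commanded by it → coindexation permitted.
*Anton₄* c-commands the pronoun within its binding domain → coindexation would violate Principle B.
*Emil₅* and the pronoun do not c-command one another → neither Principle B nor Principle C is at stake; coindexation permitted.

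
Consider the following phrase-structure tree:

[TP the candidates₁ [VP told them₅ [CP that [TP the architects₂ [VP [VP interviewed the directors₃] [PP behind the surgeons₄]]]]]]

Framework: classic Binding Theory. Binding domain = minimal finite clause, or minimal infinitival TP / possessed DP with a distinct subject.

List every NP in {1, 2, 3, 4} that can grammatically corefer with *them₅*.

none

*them* is a pronoun, so Principle B applies: it must be free in its binding domain.
Binding domain of *them₅*: the matrix TP, whose subject is the candidates₁.
*the candidates₁* c-commands the pronoun within its binding domain → coindexation would violate Principle B.
*the architects₂*: the pronoun c-commands this R-expression → coindexation would violate Principle C on *the architects₂*.
*the directors₃*: the pronoun c-commands this R-expression → coindexation would violate Principle C on *the directors₃*.
*the surgeons₄*: the pronoun c-commands this R-expression → coindexation would violate Principle C on *the surgeons₄*.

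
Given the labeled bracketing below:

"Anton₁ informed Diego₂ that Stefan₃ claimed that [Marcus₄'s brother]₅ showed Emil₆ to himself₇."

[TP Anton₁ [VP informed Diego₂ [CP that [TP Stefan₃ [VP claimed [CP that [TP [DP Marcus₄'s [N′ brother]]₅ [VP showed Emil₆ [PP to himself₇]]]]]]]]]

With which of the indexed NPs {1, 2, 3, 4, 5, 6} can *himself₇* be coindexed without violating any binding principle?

*himself* is an anaphor, so Principle A applies: it must be bound in its binding domain.
Binding domain of *himself₇*: the embedded TP, whose subject is [Marcus₄'s brother]₅.
*Anton₁* c-commands the anaphor but is outside its binding domain → cannot satisfy Principle A.
*Diego₂* c-commands the anaphor but is outside its binding domain → cannot satisfy Principle A.
*Stefan₃* c-commands the anaphor but is outside its binding domain → cannot satisfy Principle A.
*Marcus₄* does not c-command the anaphor → cannot bind it.
*[Marcus₄'s brother]₅* c-commands the anaphor within its binding domain → licit binder.
*Emil₆* c-commands the anaphor within its binding domain → licit binder.

{5, 6}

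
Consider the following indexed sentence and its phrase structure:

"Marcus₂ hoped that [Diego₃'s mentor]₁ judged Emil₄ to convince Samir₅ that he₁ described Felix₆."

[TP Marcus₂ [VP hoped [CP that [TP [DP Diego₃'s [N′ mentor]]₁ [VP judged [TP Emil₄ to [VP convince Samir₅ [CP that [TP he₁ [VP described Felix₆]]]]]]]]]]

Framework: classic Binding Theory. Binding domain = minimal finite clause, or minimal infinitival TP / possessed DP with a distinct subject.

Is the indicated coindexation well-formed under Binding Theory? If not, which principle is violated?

The two coindexed NPs are *[Diego₃'s mentor]₁* and *he₁*.
*he₁* is a pronoun; nothing c-commands it within its binding domain (the embedded TP.), so Principle B holds trivially.
*[Diego₃'s mentor]₁* is an R-expression; *he₁* does not c-command it, and no other NP shares its index, so Principle C is satisfied.
All principles are respected.

grammatical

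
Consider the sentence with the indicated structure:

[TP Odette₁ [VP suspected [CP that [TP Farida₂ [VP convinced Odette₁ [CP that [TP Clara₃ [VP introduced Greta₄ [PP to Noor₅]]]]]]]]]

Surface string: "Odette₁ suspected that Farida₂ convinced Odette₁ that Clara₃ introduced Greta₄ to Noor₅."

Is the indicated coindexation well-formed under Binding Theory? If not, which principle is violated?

The two coindexed NPs are *Odette₁* (the lower occurrence) and *Odette₁* (the higher occurrence).
*Odette₁* (the lower occurrence) is an R-expression. Principle C requires it to be free everywhere.
*Odette₁* (the higher occurrence) c-commands it and carries the same index.
The R-expression is bound → Principle C violation.

Principle C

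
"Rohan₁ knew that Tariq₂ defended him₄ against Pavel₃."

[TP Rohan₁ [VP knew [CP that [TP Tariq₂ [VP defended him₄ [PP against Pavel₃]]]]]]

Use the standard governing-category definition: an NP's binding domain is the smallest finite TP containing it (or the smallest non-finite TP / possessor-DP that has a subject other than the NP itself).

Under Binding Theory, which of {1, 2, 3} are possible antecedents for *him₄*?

*him* is a pronoun, so Principle B applies: it must be free in its binding domain.
Binding domain of *him₄*: the embedded TP, whose subject is Tariq₂.
*Rohan₁* c-commands the pronoun but from outside its binding domain, and is not c-commanded by it → coindexation permitted.
*Tariq₂* c-commands the pronoun within its binding domain → coindexation would violate Principle B.
*Pavel₃*: the pronoun c-commands this R-expression → coindexation would violate Principle C on *Pavel₃*.

{1}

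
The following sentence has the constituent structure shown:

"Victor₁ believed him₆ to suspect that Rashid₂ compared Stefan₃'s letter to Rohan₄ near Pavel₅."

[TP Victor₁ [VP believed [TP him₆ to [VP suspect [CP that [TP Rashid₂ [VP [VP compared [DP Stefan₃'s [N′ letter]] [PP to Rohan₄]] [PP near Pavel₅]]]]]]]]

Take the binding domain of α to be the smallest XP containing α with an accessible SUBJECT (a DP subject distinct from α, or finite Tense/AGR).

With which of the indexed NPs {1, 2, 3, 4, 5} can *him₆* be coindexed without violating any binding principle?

none

*him* is a pronoun, so Principle B applies: it must be free in its binding domain.
Binding domain of *him₆*: the matrix TP, whose subject is Victor₁.
*Victor₁* c-commands the pronoun within its binding domain → coindexation would violate Principle B.
*Rashid₂*: the pronoun c-commands this R-expression → coindexation would violate Principle C on *Rashid₂*.
*Stefan₃*: the pronoun c-commands this R-expression → coindexation would violate Principle C on *Stefan₃*.
*Rohan₄*: the pronoun c-commands this R-expression → coindexation would violate Principle C on *Rohan₄*.
*Pavel₅*: the pronoun c-commands this R-expression → coindexation would violate Principle C on *Pavel₅*.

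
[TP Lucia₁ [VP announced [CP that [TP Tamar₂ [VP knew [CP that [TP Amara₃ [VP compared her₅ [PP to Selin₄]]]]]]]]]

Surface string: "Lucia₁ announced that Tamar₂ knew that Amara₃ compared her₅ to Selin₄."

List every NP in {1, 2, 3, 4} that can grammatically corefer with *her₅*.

*her* is a pronoun, so Principle B applies: it must be free in its binding domain.
Binding domain of *her₅*: the embedded TP, whose subject is Amara₃.
*Lucia₁* c-commands the pronoun but from outside its binding domain, and is not c-commanded by it → coindexation permitted.
*Tamar₂* c-commands the pronoun but from outside its binding domain, and is not c-commanded by it → coindexation permitted.
*Amara₃* c-commands the pronoun within its binding domain → coindexation would violate Principle B.
*Selin₄*: the pronoun c-commands this R-expression → coindexation would violate Principle C on *Selin₄*.

{1, 2}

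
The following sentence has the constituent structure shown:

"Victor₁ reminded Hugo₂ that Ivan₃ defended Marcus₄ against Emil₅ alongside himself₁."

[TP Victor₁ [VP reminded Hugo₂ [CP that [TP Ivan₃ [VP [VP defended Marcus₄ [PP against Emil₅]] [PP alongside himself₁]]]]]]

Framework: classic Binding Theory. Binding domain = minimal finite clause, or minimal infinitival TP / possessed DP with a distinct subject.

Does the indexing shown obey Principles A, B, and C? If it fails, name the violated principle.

The two coindexed NPs are *Victor₁* and *himself₁*.
*himself₁* is an anaphor. Principle A requires it to be bound within its binding domain — the embedded TP, whose subject is Ivan₃.
Within that domain it is c-commanded by *Ivan₃*, which does not share its index.
*Victor₁* does c-command the anaphor, but from outside its binding domain.
The anaphor is unbound in its domain → Principle A violation.

Principle A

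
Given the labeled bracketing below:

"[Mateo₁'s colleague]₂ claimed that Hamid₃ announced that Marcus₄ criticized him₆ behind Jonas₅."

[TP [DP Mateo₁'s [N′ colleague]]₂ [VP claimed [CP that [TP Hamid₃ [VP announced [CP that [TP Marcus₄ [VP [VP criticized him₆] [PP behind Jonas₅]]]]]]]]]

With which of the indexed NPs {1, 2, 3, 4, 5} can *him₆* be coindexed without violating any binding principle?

{1, 2, 3, 5}

*him* is a pronoun, so Principle B applies: it must be free in its binding domain.
Binding domain of *him₆*: the embedded TP, whose subject is Marcus₄.
*Mateo₁* and the pronoun do not c-command one another → neither Principle B nor Principle C is at stake; coindexation permitted.
*[Mateo₁'s colleague]₂* c-commands the pronoun but from outside its binding domain, and is not c-commanded by it → coindexation permitted.
*Hamid₃* c-commands the pronoun but from outside its binding domain, and is not c-commanded by it → coindexation permitted.
*Marcus₄* c-commands the pronoun within its binding domain → coindexation would violate Principle B.
*Jonas₅* and the pronoun do not c-command one another → neither Principle B nor Principle C is at stake; coindexation permitted.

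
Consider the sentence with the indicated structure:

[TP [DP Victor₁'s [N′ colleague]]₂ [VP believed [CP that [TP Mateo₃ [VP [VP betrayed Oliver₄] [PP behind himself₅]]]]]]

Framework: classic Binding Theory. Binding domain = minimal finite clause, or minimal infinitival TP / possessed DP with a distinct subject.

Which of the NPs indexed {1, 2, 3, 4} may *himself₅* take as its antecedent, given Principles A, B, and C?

*himself* is an anaphor, so Principle A applies: it must be bound in its binding domain.
Binding domain of *himself₅*: the embedded TP, whose subject is Mateo₃.
*Victor₁* does not c-command the anaphor → cannot bind it.
*[Victor₁'s colleague]₂* c-commands the anaphor but is outside its binding domain → cannot satisfy Principle A.
*Mateo₃* c-commands the anaphor within its binding domain → licit binder.
*Oliver₄* does not c-command the anaphor → cannot bind it.

{3}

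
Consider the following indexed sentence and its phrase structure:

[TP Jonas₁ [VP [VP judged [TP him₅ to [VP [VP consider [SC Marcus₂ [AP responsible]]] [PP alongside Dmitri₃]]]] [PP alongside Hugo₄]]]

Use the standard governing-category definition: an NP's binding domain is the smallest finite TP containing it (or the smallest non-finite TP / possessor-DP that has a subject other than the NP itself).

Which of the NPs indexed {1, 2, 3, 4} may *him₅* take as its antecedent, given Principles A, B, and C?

*him* is a pronoun, so Principle B applies: it must be free in its binding domain.
Binding domain of *him₅*: the matrix TP, whose subject is Jonas₁.
*Jonas₁* c-commands the pronoun within its binding domain → coindexation would violate Principle B.
*Marcus₂*: the pronoun c-commands this R-expression → coindexation would violate Principle C on *Marcus₂*.
*Dmitri₃*: the pronoun c-commands this R-expression → coindexation would violate Principle C on *Dmitri₃*.
*Hugo₄* and the pronoun do not c-command one another → neither Principle B nor Principle C is at stake; coindexation permitted.

{4}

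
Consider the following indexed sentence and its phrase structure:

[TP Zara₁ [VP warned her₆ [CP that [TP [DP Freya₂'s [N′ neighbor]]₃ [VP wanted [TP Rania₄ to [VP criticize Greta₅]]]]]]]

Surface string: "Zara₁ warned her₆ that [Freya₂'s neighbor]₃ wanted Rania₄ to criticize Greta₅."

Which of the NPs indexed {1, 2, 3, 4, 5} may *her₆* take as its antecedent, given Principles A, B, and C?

none

*her* is a pronoun, so Principle B applies: it must be free in its binding domain.
Binding domain of *her₆*: the matrix TP, whose subject is Zara₁.
*Zara₁* c-commands the pronoun within its binding domain → coindexation would violate Principle B.
*Freya₂*: the pronoun c-commands this R-expression → coindexation would violate Principle C on *Freya₂*.
*[Freya₂'s neighbor]₃*: the pronoun c-commands this R-expression → coindexation would violate Principle C on *[Freya₂'s neighbor]₃*.
*Rania₄*: the pronoun c-commands this R-expression → coindexation would violate Principle C on *Rania₄*.
*Greta₅*: the pronoun c-commands this R-expression → coindexation would violate Principle C on *Greta₅*.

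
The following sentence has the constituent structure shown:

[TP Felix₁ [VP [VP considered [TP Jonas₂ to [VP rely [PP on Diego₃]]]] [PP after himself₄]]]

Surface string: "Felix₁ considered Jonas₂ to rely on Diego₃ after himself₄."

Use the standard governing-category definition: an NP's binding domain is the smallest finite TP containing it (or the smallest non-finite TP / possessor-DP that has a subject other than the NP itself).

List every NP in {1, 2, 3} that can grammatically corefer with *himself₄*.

*himself* is an anaphor, so Principle A applies: it must be bound in its binding domain.
Binding domain of *himself₄*: the matrix TP, whose subject is Felix₁.
*Felix₁* c-commands the anaphor within its binding domain → licit binder.
*Jonas₂* does not c-command the anaphor → cannot bind it.
*Diego₃* does not c-command the anaphor → cannot bind it.

{1}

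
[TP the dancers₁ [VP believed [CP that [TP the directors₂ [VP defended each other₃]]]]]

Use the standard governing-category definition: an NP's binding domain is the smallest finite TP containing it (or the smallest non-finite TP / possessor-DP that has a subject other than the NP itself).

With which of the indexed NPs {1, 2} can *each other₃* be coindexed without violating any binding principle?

{2}

*each other* is an anaphor, so Principle A applies: it must be bound in its binding domain.
Binding domain of *each other₃*: the embedded TP, whose subject is the directors₂.
*the dancers₁* c-commands the anaphor but is outside its binding domain → cannot satisfy Principle A.
*the directors₂* c-commands the anaphor within its binding domain → licit binder.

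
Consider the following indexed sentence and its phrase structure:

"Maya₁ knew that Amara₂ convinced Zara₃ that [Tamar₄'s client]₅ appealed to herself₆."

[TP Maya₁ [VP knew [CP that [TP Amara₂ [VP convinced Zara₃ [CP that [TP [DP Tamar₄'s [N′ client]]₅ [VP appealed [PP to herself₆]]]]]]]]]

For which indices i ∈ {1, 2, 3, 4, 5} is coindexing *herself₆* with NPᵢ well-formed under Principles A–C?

*herself* is an anaphor, so Principle A applies: it must be bound in its binding domain.
Binding domain of *herself₆*: the embedded TP, whose subject is [Tamar₄'s client]₅.
*Maya₁* c-commands the anaphor but is outside its binding domain → cannot satisfy Principle A.
*Amara₂* c-commands the anaphor but is outside its binding domain → cannot satisfy Principle A.
*Zara₃* c-commands the anaphor but is outside its binding domain → cannot satisfy Principle A.
*Tamar₄* does not c-command the anaphor → cannot bind it.
*[Tamar₄'s client]₅* c-commands the anaphor within its binding domain → licit binder.

{5}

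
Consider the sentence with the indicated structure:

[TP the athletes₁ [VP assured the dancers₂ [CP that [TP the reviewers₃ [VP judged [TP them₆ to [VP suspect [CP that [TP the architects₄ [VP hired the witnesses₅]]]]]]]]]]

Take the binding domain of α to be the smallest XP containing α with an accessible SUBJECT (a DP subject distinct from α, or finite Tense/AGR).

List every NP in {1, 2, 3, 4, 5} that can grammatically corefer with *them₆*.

{1, 2}

*them* is a pronoun, so Principle B applies: it must be free in its binding domain.
Binding domain of *them₆*: the embedded TP, whose subject is the reviewers₃.
*the athletes₁* c-commands the pronoun but from outside its binding domain, and is not c-commanded by it → coindexation permitted.
*the dancers₂* c-commands the pronoun but from outside its binding domain, and is not c-commanded by it → coindexation permitted.
*the reviewers₃* c-commands the pronoun within its binding domain → coindexation would violate Principle B.
*the architects₄*: the pronoun c-commands this R-expression → coindexation would violate Principle C on *the architects₄*.
*the witnesses₅*: the pronoun c-commands this R-expression → coindexation would violate Principle C on *the witnesses₅*.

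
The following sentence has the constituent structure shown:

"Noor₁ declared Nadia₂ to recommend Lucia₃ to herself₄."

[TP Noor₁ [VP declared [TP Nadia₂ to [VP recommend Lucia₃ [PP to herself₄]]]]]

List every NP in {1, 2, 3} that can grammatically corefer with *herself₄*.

*herself* is an anaphor, so Principle A applies: it must be bound in its binding domain.
Binding domain of *herself₄*: the embedded TP, whose subject is Nadia₂.
*Noor₁* c-commands the anaphor but is outside its binding domain → cannot satisfy Principle A.
*Nadia₂* c-commands the anaphor within its binding domain → licit binder.
*Lucia₃* c-commands the anaphor within its binding domain → licit binder.

{2, 3}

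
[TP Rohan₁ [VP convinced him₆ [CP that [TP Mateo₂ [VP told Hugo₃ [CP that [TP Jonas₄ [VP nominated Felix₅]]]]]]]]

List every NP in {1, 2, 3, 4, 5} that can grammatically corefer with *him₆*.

*him* is a pronoun, so Principle B applies: it must be free in its binding domain.
Binding domain of *him₆*: the matrix TP, whose subject is Rohan₁.
*Rohan₁* c-commands the pronoun within its binding domain → coindexation would violate Principle B.
*Mateo₂*: the pronoun c-commands this R-expression → coindexation would violate Principle C on *Mateo₂*.
*Hugo₃*: the pronoun c-commands this R-expression → coindexation would violate Principle C on *Hugo₃*.
*Jonas₄*: the pronoun c-commands this R-expression → coindexation would violate Principle C on *Jonas₄*.
*Felix₅*: the pronoun c-commands this R-expression → coindexation would violate Principle C on *Felix₅*.

none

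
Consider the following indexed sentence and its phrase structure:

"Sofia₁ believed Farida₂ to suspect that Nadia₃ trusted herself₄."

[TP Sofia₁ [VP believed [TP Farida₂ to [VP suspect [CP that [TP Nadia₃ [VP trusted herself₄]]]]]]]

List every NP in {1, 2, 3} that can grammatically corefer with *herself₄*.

*herself* is an anaphor, so Principle A applies: it must be bound in its binding domain.
Binding domain of *herself₄*: the embedded TP, whose subject is Nadia₃.
*Sofia₁* c-commands the anaphor but is outside its binding domain → cannot satisfy Principle A.
*Farida₂* c-commands the anaphor but is outside its binding domain → cannot satisfy Principle A.
*Nadia₃* c-commands the anaphor within its binding domain → licit binder.

{3}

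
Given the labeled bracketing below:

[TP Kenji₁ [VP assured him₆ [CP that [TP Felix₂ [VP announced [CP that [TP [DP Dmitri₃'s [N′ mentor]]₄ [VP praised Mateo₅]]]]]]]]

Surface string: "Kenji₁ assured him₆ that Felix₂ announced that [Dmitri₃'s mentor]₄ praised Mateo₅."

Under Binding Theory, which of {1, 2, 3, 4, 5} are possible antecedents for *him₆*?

*him* is a pronoun, so Principle B applies: it must be free in its binding domain.
Binding domain of *him₆*: the matrix TP, whose subject is Kenji₁.
*Kenji₁* c-commands the pronoun within its binding domain → coindexation would violate Principle B.
*Felix₂*: the pronoun c-commands this R-expression → coindexation would violate Principle C on *Felix₂*.
*Dmitri₃*: the pronoun c-commands this R-expression → coindexation would violate Principle C on *Dmitri₃*.
*[Dmitri₃'s mentor]₄*: the pronoun c-commands this R-expression → coindexation would violate Principle C on *[Dmitri₃'s mentor]₄*.
*Mateo₅*: the pronoun c-commands this R-expression → coindexation would violate Principle C on *Mateo₅*.

none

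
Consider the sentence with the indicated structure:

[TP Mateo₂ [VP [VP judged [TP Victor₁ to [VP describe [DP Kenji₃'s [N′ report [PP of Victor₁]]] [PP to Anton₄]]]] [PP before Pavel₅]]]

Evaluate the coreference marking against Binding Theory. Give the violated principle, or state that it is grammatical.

The two coindexed NPs are *Victor₁* (the higher occurrence) and *Victor₁* (the lower occurrence).
*Victor₁* (the lower occurrence) is an R-expression. Principle C requires it to be free everywhere.
*Victor₁* (the higher occurrence) c-commands it and carries the same index.
The R-expression is bound → Principle C violation.

Principle C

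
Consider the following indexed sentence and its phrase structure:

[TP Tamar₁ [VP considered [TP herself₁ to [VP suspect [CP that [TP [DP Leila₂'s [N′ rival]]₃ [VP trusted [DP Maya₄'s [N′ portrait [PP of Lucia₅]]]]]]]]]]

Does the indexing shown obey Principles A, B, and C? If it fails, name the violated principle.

grammatical

The two coindexed NPs are *Tamar₁* and *herself₁*.
*herself₁* is an anaphor; its binding domain is the matrix TP, whose subject is Tamar₁. *Tamar₁* c-commands it within that domain and shares its index, so Principle A is satisfied.
*Tamar₁* is an R-expression; *herself₁* does not c-command it, and no other NP shares its index, so Principle C is satisfied.
All principles are respected.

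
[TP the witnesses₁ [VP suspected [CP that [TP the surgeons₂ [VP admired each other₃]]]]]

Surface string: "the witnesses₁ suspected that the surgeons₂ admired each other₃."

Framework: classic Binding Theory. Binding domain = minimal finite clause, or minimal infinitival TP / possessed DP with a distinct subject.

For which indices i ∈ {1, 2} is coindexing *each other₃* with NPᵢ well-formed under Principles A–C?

{2}

*each other* is an anaphor, so Principle A applies: it must be bound in its binding domain.
Binding domain of *each other₃*: the embedded TP, whose subject is the surgeons₂.
*the witnesses₁* c-commands the anaphor but is outside its binding domain → cannot satisfy Principle A.
*the surgeons₂* c-commands the anaphor within its binding domain → licit binder.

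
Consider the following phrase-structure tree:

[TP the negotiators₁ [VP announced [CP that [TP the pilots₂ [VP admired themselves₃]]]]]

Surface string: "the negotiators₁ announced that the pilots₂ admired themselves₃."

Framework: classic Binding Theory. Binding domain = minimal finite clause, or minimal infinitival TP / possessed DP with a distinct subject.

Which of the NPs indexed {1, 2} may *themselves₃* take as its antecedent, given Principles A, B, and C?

{2}

*themselves* is an anaphor, so Principle A applies: it must be bound in its binding domain.
Binding domain of *themselves₃*: the embedded TP, whose subject is the pilots₂.
*the negotiators₁* c-commands the anaphor but is outside its binding domain → cannot satisfy Principle A.
*the pilots₂* c-commands the anaphor within its binding domain → licit binder.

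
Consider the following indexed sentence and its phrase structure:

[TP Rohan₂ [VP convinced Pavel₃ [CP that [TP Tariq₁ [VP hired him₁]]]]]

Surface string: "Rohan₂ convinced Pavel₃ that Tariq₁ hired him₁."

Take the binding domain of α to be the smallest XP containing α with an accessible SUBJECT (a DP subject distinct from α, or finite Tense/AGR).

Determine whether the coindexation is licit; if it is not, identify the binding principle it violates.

Principle B

The two coindexed NPs are *Tariq₁* and *him₁*.
*him₁* is a pronoun. Its binding domain is the embedded TP, whose subject is Tariq₁.
*Tariq₁* c-commands it within that domain and carries the same index.
The pronoun is locally bound → Principle B violation.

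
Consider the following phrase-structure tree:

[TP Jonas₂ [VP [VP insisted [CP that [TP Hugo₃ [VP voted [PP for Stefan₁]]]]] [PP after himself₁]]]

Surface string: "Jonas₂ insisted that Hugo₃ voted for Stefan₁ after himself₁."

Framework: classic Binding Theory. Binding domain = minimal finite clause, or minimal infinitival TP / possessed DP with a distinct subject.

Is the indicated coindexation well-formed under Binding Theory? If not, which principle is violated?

The two coindexed NPs are *Stefan₁* and *himself₁*.
*himself₁* is an anaphor. Principle A requires it to be bound within its binding domain — the matrix TP, whose subject is Jonas₂.
Within that domain it is c-commanded by *Jonas₂*, which does not share its index.
*Stefan₁* does not c-command the anaphor at all.
The anaphor is unbound in its domain → Principle A violation.

Principle A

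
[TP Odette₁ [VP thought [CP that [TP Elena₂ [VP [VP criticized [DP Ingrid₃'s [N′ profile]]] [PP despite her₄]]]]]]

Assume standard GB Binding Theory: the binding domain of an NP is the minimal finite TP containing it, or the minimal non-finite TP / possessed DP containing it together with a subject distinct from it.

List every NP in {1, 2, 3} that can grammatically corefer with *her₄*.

*her* is a pronoun, so Principle B applies: it must be free in its binding domain.
Binding domain of *her₄*: the embedded TP, whose subject is Elena₂.
*Odette₁* c-commands the pronoun but from outside its binding domain, and is not c-commanded by it → coindexation permitted.
*Elena₂* c-commands the pronoun within its binding domain → coindexation would violate Principle B.
*Ingrid₃* and the pronoun do not c-command one another → neither Principle B nor Principle C is at stake; coindexation permitted.

{1, 3}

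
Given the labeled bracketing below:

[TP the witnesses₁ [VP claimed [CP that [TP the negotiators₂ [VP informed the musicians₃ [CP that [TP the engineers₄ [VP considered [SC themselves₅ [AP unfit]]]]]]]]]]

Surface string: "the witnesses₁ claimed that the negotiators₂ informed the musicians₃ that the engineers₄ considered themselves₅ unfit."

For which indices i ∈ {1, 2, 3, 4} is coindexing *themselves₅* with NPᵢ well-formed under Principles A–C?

*themselves* is an anaphor, so Principle A applies: it must be bound in its binding domain.
Binding domain of *themselves₅*: the embedded TP, whose subject is the engineers₄.
*the witnesses₁* c-commands the anaphor but is outside its binding domain → cannot satisfy Principle A.
*the negotiators₂* c-commands the anaphor but is outside its binding domain → cannot satisfy Principle A.
*the musicians₃* c-commands the anaphor but is outside its binding domain → cannot satisfy Principle A.
*the engineers₄* c-commands the anaphor within its binding domain → licit binder.

{4}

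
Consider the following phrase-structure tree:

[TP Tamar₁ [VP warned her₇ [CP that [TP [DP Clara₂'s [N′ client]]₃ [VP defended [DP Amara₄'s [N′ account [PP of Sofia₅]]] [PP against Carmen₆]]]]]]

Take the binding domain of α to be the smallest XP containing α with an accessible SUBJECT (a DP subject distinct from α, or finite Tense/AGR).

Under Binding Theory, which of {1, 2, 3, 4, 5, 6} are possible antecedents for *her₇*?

none

*her* is a pronoun, so Principle B applies: it must be free in its binding domain.
Binding domain of *her₇*: the matrix TP, whose subject is Tamar₁.
*Tamar₁* c-commands the pronoun within its binding domain → coindexation would violate Principle B.
*Clara₂*: the pronoun c-commands this R-expression → coindexation would violate Principle C on *Clara₂*.
*[Clara₂'s client]₃*: the pronoun c-commands this R-expression → coindexation would violate Principle C on *[Clara₂'s client]₃*.
*Amara₄*: the pronoun c-commands this R-expression → coindexation would violate Principle C on *Amara₄*.
*Sofia₅*: the pronoun c-commands this R-expression → coindexation would violate Principle C on *Sofia₅*.
*Carmen₆*: the pronoun c-commands this R-expression → coindexation would violate Principle C on *Carmen₆*.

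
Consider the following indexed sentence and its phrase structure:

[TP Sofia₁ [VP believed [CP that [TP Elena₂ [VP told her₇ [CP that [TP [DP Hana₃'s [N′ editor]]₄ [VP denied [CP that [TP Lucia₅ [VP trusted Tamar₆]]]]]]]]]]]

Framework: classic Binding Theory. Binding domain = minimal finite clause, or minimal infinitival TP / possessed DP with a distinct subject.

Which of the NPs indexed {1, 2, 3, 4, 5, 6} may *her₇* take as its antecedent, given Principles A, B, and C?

{1}

*her* is a pronoun, so Principle B applies: it must be free in its binding domain.
Binding domain of *her₇*: the embedded TP, whose subject is Elena₂.
*Sofia₁* c-commands the pronoun but from outside its binding domain, and is not c-commanded by it → coindexation permitted.
*Elena₂* c-commands the pronoun within its binding domain → coindexation would violate Principle B.
*Hana₃*: the pronoun c-commands this R-expression → coindexation would violate Principle C on *Hana₃*.
*[Hana₃'s editor]₄*: the pronoun c-commands this R-expression → coindexation would violate Principle C on *[Hana₃'s editor]₄*.
*Lucia₅*: the pronoun c-commands this R-expression → coindexation would violate Principle C on *Lucia₅*.
*Tamar₆*: the pronoun c-commands this R-expression → coindexation would violate Principle C on *Tamar₆*.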